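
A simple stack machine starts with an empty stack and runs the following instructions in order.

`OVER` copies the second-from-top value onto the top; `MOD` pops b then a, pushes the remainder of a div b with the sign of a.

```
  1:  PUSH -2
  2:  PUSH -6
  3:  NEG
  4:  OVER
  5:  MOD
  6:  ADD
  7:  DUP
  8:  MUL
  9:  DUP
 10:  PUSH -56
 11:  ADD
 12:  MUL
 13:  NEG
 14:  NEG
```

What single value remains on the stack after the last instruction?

PUSH -2   [-2]
PUSH -6   [-2, -6]
NEG       [-2, 6]
OVER      [-2, 6, -2]
MOD       [-2, 0]
ADD       [-2]
DUP       [-2, -2]
MUL       [4]
DUP       [4, 4]
PUSH -56  [4, 4, -56]
ADD       [4, -52]
MUL       [-208]
NEG       [208]
NEG       [-208]

-208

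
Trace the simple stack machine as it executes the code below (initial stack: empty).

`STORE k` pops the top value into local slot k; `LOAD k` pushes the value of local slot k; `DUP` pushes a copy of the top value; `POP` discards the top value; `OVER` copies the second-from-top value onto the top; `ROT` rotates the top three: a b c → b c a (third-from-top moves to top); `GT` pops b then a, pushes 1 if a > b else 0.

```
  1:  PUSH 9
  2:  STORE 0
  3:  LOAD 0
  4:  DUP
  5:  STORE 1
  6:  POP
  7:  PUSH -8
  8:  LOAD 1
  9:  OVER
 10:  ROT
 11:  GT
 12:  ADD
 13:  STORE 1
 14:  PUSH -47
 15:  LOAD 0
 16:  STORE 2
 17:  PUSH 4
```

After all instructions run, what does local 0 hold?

PUSH 9   : 9
STORE 0  : (empty)
LOAD 0   : 9
DUP      : 9 9
STORE 1  : 9
POP      : (empty)
PUSH -8  : -8
LOAD 1   : -8 9
OVER     : -8 9 -8
ROT      : 9 -8 -8
GT       : 9 0
ADD      : 9
STORE 1  : (empty)
PUSH -47 : -47
LOAD 0   : -47 9
STORE 2  : -47
PUSH 4   : -47 4

9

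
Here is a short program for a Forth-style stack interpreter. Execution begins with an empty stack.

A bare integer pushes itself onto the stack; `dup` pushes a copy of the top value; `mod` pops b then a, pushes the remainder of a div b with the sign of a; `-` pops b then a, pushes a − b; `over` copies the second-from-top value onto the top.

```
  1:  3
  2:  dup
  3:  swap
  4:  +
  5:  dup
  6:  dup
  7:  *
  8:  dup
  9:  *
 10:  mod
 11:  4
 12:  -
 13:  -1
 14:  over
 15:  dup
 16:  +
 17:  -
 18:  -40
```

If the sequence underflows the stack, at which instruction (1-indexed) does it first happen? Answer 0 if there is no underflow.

3    → 3
dup  → 3 3
swap → 3 3
+    → 6
dup  → 6 6
dup  → 6 6 6
*    → 6 36
dup  → 6 36 36
*    → 6 1296
mod  → 6
4    → 6 4
-    → 2
-1   → 2 -1
over → 2 -1 2
dup  → 2 -1 2 2
+    → 2 -1 4
-    → 2 -5
-40  → 2 -5 -40

0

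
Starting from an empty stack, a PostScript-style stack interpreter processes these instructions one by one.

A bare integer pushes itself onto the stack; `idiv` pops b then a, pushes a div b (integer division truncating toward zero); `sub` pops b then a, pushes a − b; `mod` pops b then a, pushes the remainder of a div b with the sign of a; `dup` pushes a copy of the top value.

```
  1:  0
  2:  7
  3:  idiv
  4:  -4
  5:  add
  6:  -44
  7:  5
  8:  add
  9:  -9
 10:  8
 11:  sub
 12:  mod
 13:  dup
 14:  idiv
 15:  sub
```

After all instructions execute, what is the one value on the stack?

0    -> 0
7    -> 0 7
idiv -> 0
-4   -> 0 -4
add  -> -4
-44  -> -4 -44
5    -> -4 -44 5
add  -> -4 -39
-9   -> -4 -39 -9
8    -> -4 -39 -9 8
sub  -> -4 -39 -17
mod  -> -4 -5
dup  -> -4 -5 -5
idiv -> -4 1
sub  -> -5

-5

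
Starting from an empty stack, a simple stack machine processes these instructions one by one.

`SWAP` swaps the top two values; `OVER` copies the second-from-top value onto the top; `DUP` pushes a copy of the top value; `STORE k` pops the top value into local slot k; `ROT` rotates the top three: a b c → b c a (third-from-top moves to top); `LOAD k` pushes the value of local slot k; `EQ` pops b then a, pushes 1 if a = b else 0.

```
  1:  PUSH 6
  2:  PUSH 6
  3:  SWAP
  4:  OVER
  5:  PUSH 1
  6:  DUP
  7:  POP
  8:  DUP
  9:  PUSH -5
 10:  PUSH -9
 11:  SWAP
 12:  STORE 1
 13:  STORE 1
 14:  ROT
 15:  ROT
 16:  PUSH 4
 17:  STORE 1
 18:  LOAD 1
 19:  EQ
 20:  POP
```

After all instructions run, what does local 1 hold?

PUSH 6   6
PUSH 6   6 6
SWAP     6 6
OVER     6 6 6
PUSH 1   6 6 6 1
DUP      6 6 6 1 1
POP      6 6 6 1
DUP      6 6 6 1 1
PUSH -5  6 6 6 1 1 -5
PUSH -9  6 6 6 1 1 -5 -9
SWAP     6 6 6 1 1 -9 -5
STORE 1  6 6 6 1 1 -9
STORE 1  6 6 6 1 1
ROT      6 6 1 1 6
ROT      6 6 1 6 1
PUSH 4   6 6 1 6 1 4
STORE 1  6 6 1 6 1
LOAD 1   6 6 1 6 1 4
EQ       6 6 1 6 0
POP      6 6 1 6

4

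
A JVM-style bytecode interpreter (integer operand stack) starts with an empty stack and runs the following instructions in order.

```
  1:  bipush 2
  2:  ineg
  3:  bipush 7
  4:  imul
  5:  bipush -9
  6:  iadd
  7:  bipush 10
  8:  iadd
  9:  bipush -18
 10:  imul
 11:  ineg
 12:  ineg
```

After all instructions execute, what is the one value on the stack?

bipush 2    [2]
ineg        [-2]
bipush 7    [-2, 7]
imul        [-14]
bipush -9   [-14, -9]
iadd        [-23]
bipush 10   [-23, 10]
iadd        [-13]
bipush -18  [-13, -18]
imul        [234]
ineg        [-234]
ineg        [234]

234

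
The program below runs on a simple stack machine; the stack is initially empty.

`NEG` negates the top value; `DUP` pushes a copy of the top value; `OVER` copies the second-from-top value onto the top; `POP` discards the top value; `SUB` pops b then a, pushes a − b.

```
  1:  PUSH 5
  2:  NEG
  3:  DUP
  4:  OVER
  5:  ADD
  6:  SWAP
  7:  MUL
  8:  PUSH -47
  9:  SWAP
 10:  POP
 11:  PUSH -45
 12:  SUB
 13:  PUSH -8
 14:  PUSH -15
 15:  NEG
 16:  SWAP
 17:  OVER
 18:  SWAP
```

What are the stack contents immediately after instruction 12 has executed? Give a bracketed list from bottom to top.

[-2]

PUSH 5   -> [5]
NEG      -> [-5]
DUP      -> [-5, -5]
OVER     -> [-5, -5, -5]
ADD      -> [-5, -10]
SWAP     -> [-10, -5]
MUL      -> [50]
PUSH -47 -> [50, -47]
SWAP     -> [-47, 50]
POP      -> [-47]
PUSH -45 -> [-47, -45]
SUB      -> [-2]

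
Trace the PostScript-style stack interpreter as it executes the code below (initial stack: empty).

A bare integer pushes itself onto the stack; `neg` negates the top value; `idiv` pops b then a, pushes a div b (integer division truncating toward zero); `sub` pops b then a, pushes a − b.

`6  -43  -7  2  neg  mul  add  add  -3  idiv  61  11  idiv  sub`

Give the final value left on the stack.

6    → [6]
-43  → [6, -43]
-7   → [6, -43, -7]
2    → [6, -43, -7, 2]
neg  → [6, -43, -7, -2]
mul  → [6, -43, 14]
add  → [6, -29]
add  → [-23]
-3   → [-23, -3]
idiv → [7]
61   → [7, 61]
11   → [7, 61, 11]
idiv → [7, 5]
sub  → [2]

2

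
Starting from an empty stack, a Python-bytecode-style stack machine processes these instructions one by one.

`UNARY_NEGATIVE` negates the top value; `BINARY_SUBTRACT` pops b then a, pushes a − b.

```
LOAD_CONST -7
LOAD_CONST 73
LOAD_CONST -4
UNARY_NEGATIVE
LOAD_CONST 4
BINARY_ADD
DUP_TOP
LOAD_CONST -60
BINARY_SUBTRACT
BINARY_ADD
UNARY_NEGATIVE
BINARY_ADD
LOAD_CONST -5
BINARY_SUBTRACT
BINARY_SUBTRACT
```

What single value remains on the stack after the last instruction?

-9

LOAD_CONST -7   : -7
LOAD_CONST 73   : -7 73
LOAD_CONST -4   : -7 73 -4
UNARY_NEGATIVE  : -7 73 4
LOAD_CONST 4    : -7 73 4 4
BINARY_ADD      : -7 73 8
DUP_TOP         : -7 73 8 8
LOAD_CONST -60  : -7 73 8 8 -60
BINARY_SUBTRACT : -7 73 8 68
BINARY_ADD      : -7 73 76
UNARY_NEGATIVE  : -7 73 -76
BINARY_ADD      : -7 -3
LOAD_CONST -5   : -7 -3 -5
BINARY_SUBTRACT : -7 2
BINARY_SUBTRACT : -9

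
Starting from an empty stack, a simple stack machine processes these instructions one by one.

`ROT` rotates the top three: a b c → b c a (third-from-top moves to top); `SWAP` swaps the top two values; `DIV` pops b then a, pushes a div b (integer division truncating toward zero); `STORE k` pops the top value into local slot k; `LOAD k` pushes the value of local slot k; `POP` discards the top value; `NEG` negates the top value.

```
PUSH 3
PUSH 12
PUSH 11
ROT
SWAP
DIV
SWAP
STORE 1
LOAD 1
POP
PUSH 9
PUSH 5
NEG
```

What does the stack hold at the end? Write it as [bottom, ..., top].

[0, 9, -5]

PUSH 3  → 3
PUSH 12 → 3 12
PUSH 11 → 3 12 11
ROT     → 12 11 3
SWAP    → 12 3 11
DIV     → 12 0
SWAP    → 0 12
STORE 1 → 0
LOAD 1  → 0 12
POP     → 0
PUSH 9  → 0 9
PUSH 5  → 0 9 5
NEG     → 0 9 -5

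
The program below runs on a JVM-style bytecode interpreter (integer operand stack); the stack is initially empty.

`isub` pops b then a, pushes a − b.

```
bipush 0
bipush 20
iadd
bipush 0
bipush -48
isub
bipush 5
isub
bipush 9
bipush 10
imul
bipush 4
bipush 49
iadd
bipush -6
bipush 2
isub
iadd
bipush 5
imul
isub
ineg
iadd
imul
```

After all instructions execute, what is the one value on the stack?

3560

bipush 0   : 0
bipush 20  : 0 20
iadd       : 20
bipush 0   : 20 0
bipush -48 : 20 0 -48
isub       : 20 48
bipush 5   : 20 48 5
isub       : 20 43
bipush 9   : 20 43 9
bipush 10  : 20 43 9 10
imul       : 20 43 90
bipush 4   : 20 43 90 4
bipush 49  : 20 43 90 4 49
iadd       : 20 43 90 53
bipush -6  : 20 43 90 53 -6
bipush 2   : 20 43 90 53 -6 2
isub       : 20 43 90 53 -8
iadd       : 20 43 90 45
bipush 5   : 20 43 90 45 5
imul       : 20 43 90 225
isub       : 20 43 -135
ineg       : 20 43 135
iadd       : 20 178
imul       : 3560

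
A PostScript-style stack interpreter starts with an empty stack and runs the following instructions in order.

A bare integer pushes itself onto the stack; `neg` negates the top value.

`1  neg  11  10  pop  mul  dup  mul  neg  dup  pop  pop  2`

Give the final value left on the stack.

2

1    [1]
neg  [-1]
11   [-1, 11]
10   [-1, 11, 10]
pop  [-1, 11]
mul  [-11]
dup  [-11, -11]
mul  [121]
neg  [-121]
dup  [-121, -121]
pop  [-121]
pop  []
2    [2]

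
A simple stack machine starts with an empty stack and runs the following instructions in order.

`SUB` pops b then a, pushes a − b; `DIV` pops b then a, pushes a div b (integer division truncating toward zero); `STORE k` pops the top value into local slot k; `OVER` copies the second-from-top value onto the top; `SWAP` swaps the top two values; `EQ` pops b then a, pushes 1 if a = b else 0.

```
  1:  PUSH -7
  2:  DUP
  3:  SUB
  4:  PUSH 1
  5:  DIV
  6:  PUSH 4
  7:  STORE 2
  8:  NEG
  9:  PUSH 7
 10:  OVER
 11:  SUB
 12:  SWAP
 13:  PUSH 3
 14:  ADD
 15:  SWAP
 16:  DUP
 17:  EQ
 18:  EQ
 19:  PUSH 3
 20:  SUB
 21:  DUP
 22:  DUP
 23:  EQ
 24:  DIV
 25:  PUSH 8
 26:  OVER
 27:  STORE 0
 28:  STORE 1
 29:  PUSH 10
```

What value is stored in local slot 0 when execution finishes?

-3

PUSH -7 → [-7]
DUP     → [-7, -7]
SUB     → [0]
PUSH 1  → [0, 1]
DIV     → [0]
PUSH 4  → [0, 4]
STORE 2 → [0]
NEG     → [0]
PUSH 7  → [0, 7]
OVER    → [0, 7, 0]
SUB     → [0, 7]
SWAP    → [7, 0]
PUSH 3  → [7, 0, 3]
ADD     → [7, 3]
SWAP    → [3, 7]
DUP     → [3, 7, 7]
EQ      → [3, 1]
EQ      → [0]
PUSH 3  → [0, 3]
SUB     → [-3]
DUP     → [-3, -3]
DUP     → [-3, -3, -3]
EQ      → [-3, 1]
DIV     → [-3]
PUSH 8  → [-3, 8]
OVER    → [-3, 8, -3]
STORE 0 → [-3, 8]
STORE 1 → [-3]
PUSH 10 → [-3, 10]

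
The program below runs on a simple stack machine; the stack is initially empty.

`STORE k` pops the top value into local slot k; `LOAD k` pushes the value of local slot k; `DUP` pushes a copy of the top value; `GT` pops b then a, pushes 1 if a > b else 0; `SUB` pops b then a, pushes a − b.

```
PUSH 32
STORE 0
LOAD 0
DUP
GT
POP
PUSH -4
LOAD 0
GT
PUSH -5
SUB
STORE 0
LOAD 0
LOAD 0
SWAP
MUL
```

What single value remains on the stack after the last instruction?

25

PUSH 32  32
STORE 0  (empty)
LOAD 0   32
DUP      32 32
GT       0
POP      (empty)
PUSH -4  -4
LOAD 0   -4 32
GT       0
PUSH -5  0 -5
SUB      5
STORE 0  (empty)
LOAD 0   5
LOAD 0   5 5
SWAP     5 5
MUL      25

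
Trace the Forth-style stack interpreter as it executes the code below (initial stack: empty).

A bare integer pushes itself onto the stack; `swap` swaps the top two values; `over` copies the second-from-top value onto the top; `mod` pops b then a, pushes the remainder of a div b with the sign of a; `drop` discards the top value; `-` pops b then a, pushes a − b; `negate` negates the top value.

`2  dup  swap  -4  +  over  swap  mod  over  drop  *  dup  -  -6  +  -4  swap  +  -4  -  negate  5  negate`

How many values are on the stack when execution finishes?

2

2      : 2
dup    : 2 2
swap   : 2 2
-4     : 2 2 -4
+      : 2 -2
over   : 2 -2 2
swap   : 2 2 -2
mod    : 2 0
over   : 2 0 2
drop   : 2 0
*      : 0
dup    : 0 0
-      : 0
-6     : 0 -6
+      : -6
-4     : -6 -4
swap   : -4 -6
+      : -10
-4     : -10 -4
-      : -6
negate : 6
5      : 6 5
negate : 6 -5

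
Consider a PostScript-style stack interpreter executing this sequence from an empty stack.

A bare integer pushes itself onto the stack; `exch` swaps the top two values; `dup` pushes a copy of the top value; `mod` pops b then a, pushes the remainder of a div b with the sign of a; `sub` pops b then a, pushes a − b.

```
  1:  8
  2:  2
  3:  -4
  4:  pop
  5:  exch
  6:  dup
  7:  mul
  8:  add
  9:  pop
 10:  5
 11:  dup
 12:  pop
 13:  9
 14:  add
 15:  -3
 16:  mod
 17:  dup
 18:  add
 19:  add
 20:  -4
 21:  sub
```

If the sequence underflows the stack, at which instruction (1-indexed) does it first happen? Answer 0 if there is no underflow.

19

8    → 8
2    → 8 2
-4   → 8 2 -4
pop  → 8 2
exch → 2 8
dup  → 2 8 8
mul  → 2 64
add  → 66
pop  → (empty)
5    → 5
dup  → 5 5
pop  → 5
9    → 5 9
add  → 14
-3   → 14 -3
mod  → 2
dup  → 2 2
add  → 4
add  — needs 2 operands, stack has 1 → underflow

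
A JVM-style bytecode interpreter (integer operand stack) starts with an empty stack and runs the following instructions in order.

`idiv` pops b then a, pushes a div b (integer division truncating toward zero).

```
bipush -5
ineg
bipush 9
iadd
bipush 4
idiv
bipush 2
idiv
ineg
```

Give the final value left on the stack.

bipush -5 → -5
ineg      → 5
bipush 9  → 5 9
iadd      → 14
bipush 4  → 14 4
idiv      → 3
bipush 2  → 3 2
idiv      → 1
ineg      → -1

-1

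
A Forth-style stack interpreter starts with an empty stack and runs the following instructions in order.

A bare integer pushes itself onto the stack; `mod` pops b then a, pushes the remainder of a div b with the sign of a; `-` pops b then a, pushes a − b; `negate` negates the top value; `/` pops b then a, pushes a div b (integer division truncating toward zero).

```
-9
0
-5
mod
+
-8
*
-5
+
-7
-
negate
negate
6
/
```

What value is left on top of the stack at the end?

-9      -9
0       -9 0
-5      -9 0 -5
mod     -9 0
+       -9
-8      -9 -8
*       72
-5      72 -5
+       67
-7      67 -7
-       74
negate  -74
negate  74
6       74 6
/       12

12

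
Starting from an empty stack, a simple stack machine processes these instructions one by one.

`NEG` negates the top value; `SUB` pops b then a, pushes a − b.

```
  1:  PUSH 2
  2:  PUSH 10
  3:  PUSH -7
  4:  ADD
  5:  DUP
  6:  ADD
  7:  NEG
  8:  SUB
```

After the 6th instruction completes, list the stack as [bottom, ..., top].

[2, 6]

PUSH 2  → [2]
PUSH 10 → [2, 10]
PUSH -7 → [2, 10, -7]
ADD     → [2, 3]
DUP     → [2, 3, 3]
ADD     → [2, 6]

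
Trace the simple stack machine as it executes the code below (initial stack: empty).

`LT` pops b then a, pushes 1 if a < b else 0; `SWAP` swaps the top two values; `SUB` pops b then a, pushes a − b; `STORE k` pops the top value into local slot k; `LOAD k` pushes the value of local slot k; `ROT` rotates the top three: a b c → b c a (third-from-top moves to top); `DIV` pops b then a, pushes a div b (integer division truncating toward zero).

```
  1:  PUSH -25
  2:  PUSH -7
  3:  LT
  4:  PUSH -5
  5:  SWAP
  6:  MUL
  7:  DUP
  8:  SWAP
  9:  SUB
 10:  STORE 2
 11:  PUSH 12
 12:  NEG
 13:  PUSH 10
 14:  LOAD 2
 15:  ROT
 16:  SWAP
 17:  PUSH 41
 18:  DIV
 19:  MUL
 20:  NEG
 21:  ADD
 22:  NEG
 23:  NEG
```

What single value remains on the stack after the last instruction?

10

PUSH -25 → -25
PUSH -7  → -25 -7
LT       → 1
PUSH -5  → 1 -5
SWAP     → -5 1
MUL      → -5
DUP      → -5 -5
SWAP     → -5 -5
SUB      → 0
STORE 2  → (empty)
PUSH 12  → 12
NEG      → -12
PUSH 10  → -12 10
LOAD 2   → -12 10 0
ROT      → 10 0 -12
SWAP     → 10 -12 0
PUSH 41  → 10 -12 0 41
DIV      → 10 -12 0
MUL      → 10 0
NEG      → 10 0
ADD      → 10
NEG      → -10
NEG      → 10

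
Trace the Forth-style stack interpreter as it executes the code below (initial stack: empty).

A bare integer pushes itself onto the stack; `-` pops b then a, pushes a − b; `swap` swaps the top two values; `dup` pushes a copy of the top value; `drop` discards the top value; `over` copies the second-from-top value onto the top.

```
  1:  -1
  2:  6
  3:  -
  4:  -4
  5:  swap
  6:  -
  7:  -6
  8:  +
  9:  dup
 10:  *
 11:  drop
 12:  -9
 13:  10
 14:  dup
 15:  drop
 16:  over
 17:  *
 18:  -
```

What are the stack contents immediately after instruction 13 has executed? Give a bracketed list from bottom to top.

-1   : -1
6    : -1 6
-    : -7
-4   : -7 -4
swap : -4 -7
-    : 3
-6   : 3 -6
+    : -3
dup  : -3 -3
*    : 9
drop : (empty)
-9   : -9
10   : -9 10

[-9, 10]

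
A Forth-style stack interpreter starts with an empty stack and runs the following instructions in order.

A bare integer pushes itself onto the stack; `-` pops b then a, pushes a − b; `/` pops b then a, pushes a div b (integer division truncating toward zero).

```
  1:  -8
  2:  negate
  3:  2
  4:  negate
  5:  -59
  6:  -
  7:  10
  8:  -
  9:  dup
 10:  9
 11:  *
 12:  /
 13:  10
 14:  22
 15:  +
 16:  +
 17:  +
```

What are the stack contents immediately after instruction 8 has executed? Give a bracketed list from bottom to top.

-8      [-8]
negate  [8]
2       [8, 2]
negate  [8, -2]
-59     [8, -2, -59]
-       [8, 57]
10      [8, 57, 10]
-       [8, 47]

[8, 47]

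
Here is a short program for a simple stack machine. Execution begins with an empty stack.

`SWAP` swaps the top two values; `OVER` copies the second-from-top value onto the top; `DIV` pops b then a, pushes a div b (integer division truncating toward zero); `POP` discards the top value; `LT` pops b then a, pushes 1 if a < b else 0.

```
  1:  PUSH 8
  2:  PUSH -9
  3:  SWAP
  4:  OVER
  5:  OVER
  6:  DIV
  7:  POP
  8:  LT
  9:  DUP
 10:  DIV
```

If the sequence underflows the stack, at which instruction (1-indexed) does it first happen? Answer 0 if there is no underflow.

0

PUSH 8  : [8]
PUSH -9 : [8, -9]
SWAP    : [-9, 8]
OVER    : [-9, 8, -9]
OVER    : [-9, 8, -9, 8]
DIV     : [-9, 8, -1]
POP     : [-9, 8]
LT      : [1]
DUP     : [1, 1]
DIV     : [1]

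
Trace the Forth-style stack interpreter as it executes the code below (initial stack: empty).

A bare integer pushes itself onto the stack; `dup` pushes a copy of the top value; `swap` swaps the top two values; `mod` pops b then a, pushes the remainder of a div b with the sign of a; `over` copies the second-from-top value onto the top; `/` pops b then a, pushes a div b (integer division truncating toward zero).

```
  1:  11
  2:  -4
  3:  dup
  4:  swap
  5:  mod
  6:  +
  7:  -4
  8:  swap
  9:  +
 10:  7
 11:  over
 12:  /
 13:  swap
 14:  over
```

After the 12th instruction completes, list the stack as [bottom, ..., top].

11   → 11
-4   → 11 -4
dup  → 11 -4 -4
swap → 11 -4 -4
mod  → 11 0
+    → 11
-4   → 11 -4
swap → -4 11
+    → 7
7    → 7 7
over → 7 7 7
/    → 7 1

[7, 1]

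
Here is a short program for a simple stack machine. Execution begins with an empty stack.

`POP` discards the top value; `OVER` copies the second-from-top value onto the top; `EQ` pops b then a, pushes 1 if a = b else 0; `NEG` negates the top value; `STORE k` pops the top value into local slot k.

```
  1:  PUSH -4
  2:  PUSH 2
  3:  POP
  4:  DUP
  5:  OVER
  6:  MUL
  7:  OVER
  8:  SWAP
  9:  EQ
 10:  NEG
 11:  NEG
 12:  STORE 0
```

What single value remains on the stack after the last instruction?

-4

PUSH -4 → [-4]
PUSH 2  → [-4, 2]
POP     → [-4]
DUP     → [-4, -4]
OVER    → [-4, -4, -4]
MUL     → [-4, 16]
OVER    → [-4, 16, -4]
SWAP    → [-4, -4, 16]
EQ      → [-4, 0]
NEG     → [-4, 0]
NEG     → [-4, 0]
STORE 0 → [-4]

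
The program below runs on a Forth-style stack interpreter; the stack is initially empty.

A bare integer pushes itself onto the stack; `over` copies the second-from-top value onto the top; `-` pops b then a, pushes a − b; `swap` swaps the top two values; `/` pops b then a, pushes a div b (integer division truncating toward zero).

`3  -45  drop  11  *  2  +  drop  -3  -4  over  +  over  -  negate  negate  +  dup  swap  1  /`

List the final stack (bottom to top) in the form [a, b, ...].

[-7, -7]

3      : 3
-45    : 3 -45
drop   : 3
11     : 3 11
*      : 33
2      : 33 2
+      : 35
drop   : (empty)
-3     : -3
-4     : -3 -4
over   : -3 -4 -3
+      : -3 -7
over   : -3 -7 -3
-      : -3 -4
negate : -3 4
negate : -3 -4
+      : -7
dup    : -7 -7
swap   : -7 -7
1      : -7 -7 1
/      : -7 -7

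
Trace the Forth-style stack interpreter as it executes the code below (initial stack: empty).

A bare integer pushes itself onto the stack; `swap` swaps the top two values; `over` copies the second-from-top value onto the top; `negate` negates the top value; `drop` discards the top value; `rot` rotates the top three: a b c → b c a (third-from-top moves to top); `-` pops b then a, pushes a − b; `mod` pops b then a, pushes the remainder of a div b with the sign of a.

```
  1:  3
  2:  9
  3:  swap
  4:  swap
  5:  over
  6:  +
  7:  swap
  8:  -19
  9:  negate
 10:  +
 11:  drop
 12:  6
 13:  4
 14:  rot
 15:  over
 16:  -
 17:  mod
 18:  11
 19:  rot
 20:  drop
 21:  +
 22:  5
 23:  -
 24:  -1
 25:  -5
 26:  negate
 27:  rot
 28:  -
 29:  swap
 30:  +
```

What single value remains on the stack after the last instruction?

-6

3      : [3]
9      : [3, 9]
swap   : [9, 3]
swap   : [3, 9]
over   : [3, 9, 3]
+      : [3, 12]
swap   : [12, 3]
-19    : [12, 3, -19]
negate : [12, 3, 19]
+      : [12, 22]
drop   : [12]
6      : [12, 6]
4      : [12, 6, 4]
rot    : [6, 4, 12]
over   : [6, 4, 12, 4]
-      : [6, 4, 8]
mod    : [6, 4]
11     : [6, 4, 11]
rot    : [4, 11, 6]
drop   : [4, 11]
+      : [15]
5      : [15, 5]
-      : [10]
-1     : [10, -1]
-5     : [10, -1, -5]
negate : [10, -1, 5]
rot    : [-1, 5, 10]
-      : [-1, -5]
swap   : [-5, -1]
+      : [-6]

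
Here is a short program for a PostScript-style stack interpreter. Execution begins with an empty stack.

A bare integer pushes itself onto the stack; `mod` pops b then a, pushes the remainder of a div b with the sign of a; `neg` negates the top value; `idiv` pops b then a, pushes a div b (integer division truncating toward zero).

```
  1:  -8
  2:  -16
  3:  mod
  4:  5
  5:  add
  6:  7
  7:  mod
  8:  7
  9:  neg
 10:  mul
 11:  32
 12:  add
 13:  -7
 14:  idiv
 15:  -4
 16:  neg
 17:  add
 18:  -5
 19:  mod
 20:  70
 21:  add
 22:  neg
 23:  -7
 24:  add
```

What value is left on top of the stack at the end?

-74

-8    -8
-16   -8 -16
mod   -8
5     -8 5
add   -3
7     -3 7
mod   -3
7     -3 7
neg   -3 -7
mul   21
32    21 32
add   53
-7    53 -7
idiv  -7
-4    -7 -4
neg   -7 4
add   -3
-5    -3 -5
mod   -3
70    -3 70
add   67
neg   -67
-7    -67 -7
add   -74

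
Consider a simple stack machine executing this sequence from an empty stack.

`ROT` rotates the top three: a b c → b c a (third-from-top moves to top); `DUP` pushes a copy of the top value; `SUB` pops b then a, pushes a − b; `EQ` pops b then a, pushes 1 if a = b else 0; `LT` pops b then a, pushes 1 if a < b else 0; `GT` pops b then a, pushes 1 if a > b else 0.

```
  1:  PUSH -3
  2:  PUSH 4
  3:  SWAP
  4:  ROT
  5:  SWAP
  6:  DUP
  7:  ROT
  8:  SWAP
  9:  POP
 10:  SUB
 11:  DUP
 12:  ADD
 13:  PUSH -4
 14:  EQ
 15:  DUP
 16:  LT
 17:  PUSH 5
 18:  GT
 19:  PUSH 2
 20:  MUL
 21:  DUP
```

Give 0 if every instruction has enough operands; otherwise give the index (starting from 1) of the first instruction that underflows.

4

PUSH -3 -> -3
PUSH 4  -> -3 4
SWAP    -> 4 -3
ROT  — needs 3 operands, stack has 2 → underflow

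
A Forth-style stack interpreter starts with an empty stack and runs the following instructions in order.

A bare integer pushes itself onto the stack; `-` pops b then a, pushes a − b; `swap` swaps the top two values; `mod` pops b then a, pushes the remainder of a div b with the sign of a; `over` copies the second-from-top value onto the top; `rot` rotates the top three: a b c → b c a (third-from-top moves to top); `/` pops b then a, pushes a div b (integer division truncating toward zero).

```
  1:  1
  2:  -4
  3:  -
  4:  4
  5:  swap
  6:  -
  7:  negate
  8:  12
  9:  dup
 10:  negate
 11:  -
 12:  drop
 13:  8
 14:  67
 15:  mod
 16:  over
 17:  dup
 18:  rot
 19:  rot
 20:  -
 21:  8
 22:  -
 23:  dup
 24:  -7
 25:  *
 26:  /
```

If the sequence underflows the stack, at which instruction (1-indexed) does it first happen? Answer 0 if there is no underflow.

0

1       1
-4      1 -4
-       5
4       5 4
swap    4 5
-       -1
negate  1
12      1 12
dup     1 12 12
negate  1 12 -12
-       1 24
drop    1
8       1 8
67      1 8 67
mod     1 8
over    1 8 1
dup     1 8 1 1
rot     1 1 1 8
rot     1 1 8 1
-       1 1 7
8       1 1 7 8
-       1 1 -1
dup     1 1 -1 -1
-7      1 1 -1 -1 -7
*       1 1 -1 7
/       1 1 0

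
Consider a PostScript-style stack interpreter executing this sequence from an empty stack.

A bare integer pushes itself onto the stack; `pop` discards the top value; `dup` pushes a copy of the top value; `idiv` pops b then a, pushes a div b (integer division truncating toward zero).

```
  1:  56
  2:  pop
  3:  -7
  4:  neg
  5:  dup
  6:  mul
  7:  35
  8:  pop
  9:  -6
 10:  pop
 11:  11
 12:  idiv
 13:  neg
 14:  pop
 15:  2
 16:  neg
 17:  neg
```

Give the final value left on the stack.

56   : [56]
pop  : []
-7   : [-7]
neg  : [7]
dup  : [7, 7]
mul  : [49]
35   : [49, 35]
pop  : [49]
-6   : [49, -6]
pop  : [49]
11   : [49, 11]
idiv : [4]
neg  : [-4]
pop  : []
2    : [2]
neg  : [-2]
neg  : [2]

2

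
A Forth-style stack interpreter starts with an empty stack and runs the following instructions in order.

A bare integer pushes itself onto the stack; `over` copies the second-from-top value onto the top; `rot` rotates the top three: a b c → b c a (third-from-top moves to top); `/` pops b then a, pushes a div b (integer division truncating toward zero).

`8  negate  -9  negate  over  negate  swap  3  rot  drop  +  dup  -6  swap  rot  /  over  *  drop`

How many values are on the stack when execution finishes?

2

8      → 8
negate → -8
-9     → -8 -9
negate → -8 9
over   → -8 9 -8
negate → -8 9 8
swap   → -8 8 9
3      → -8 8 9 3
rot    → -8 9 3 8
drop   → -8 9 3
+      → -8 12
dup    → -8 12 12
-6     → -8 12 12 -6
swap   → -8 12 -6 12
rot    → -8 -6 12 12
/      → -8 -6 1
over   → -8 -6 1 -6
*      → -8 -6 -6
drop   → -8 -6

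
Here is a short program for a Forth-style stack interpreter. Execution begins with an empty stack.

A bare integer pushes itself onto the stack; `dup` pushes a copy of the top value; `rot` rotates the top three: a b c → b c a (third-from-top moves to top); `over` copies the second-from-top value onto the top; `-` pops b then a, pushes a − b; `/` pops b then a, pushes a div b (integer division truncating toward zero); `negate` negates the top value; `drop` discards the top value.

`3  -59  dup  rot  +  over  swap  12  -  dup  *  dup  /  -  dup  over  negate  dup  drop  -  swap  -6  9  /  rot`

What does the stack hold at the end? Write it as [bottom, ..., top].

3      -> 3
-59    -> 3 -59
dup    -> 3 -59 -59
rot    -> -59 -59 3
+      -> -59 -56
over   -> -59 -56 -59
swap   -> -59 -59 -56
12     -> -59 -59 -56 12
-      -> -59 -59 -68
dup    -> -59 -59 -68 -68
*      -> -59 -59 4624
dup    -> -59 -59 4624 4624
/      -> -59 -59 1
-      -> -59 -60
dup    -> -59 -60 -60
over   -> -59 -60 -60 -60
negate -> -59 -60 -60 60
dup    -> -59 -60 -60 60 60
drop   -> -59 -60 -60 60
-      -> -59 -60 -120
swap   -> -59 -120 -60
-6     -> -59 -120 -60 -6
9      -> -59 -120 -60 -6 9
/      -> -59 -120 -60 0
rot    -> -59 -60 0 -120

[-59, -60, 0, -120]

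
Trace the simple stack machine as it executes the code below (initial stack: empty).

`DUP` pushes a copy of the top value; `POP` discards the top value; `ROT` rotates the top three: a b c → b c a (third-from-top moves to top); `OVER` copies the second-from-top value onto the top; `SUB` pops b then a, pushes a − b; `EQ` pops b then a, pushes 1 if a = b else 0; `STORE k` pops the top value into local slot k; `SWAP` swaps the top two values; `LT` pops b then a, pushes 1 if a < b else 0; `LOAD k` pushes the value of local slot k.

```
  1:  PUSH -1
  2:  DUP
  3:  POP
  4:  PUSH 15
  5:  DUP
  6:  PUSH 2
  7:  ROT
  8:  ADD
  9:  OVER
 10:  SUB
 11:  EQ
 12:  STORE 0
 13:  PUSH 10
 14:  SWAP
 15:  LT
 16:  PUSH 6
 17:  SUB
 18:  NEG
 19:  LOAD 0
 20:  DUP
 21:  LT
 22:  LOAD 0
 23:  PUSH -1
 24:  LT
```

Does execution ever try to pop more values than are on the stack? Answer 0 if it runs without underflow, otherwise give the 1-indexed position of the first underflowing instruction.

PUSH -1  -1
DUP      -1 -1
POP      -1
PUSH 15  -1 15
DUP      -1 15 15
PUSH 2   -1 15 15 2
ROT      -1 15 2 15
ADD      -1 15 17
OVER     -1 15 17 15
SUB      -1 15 2
EQ       -1 0
STORE 0  -1
PUSH 10  -1 10
SWAP     10 -1
LT       0
PUSH 6   0 6
SUB      -6
NEG      6
LOAD 0   6 0
DUP      6 0 0
LT       6 0
LOAD 0   6 0 0
PUSH -1  6 0 0 -1
LT       6 0 0

0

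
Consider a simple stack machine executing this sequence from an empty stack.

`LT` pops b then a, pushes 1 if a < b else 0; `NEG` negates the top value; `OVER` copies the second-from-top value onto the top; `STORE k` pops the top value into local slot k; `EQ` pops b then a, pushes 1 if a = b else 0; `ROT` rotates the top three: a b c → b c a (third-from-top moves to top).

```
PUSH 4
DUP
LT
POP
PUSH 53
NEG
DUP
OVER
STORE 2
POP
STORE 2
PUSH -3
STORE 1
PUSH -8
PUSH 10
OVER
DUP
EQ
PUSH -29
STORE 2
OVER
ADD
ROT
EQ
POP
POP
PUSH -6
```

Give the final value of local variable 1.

-3

PUSH 4    4
DUP       4 4
LT        0
POP       (empty)
PUSH 53   53
NEG       -53
DUP       -53 -53
OVER      -53 -53 -53
STORE 2   -53 -53
POP       -53
STORE 2   (empty)
PUSH -3   -3
STORE 1   (empty)
PUSH -8   -8
PUSH 10   -8 10
OVER      -8 10 -8
DUP       -8 10 -8 -8
EQ        -8 10 1
PUSH -29  -8 10 1 -29
STORE 2   -8 10 1
OVER      -8 10 1 10
ADD       -8 10 11
ROT       10 11 -8
EQ        10 0
POP       10
POP       (empty)
PUSH -6   -6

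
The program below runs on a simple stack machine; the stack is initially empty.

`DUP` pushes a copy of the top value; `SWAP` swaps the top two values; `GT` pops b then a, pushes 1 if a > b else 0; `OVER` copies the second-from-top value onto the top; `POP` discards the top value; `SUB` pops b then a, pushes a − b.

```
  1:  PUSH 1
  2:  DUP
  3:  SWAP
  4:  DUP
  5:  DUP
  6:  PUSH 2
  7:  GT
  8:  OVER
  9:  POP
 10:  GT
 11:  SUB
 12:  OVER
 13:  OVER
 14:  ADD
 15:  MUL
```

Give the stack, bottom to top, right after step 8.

PUSH 1 -> [1]
DUP    -> [1, 1]
SWAP   -> [1, 1]
DUP    -> [1, 1, 1]
DUP    -> [1, 1, 1, 1]
PUSH 2 -> [1, 1, 1, 1, 2]
GT     -> [1, 1, 1, 0]
OVER   -> [1, 1, 1, 0, 1]

[1, 1, 1, 0, 1]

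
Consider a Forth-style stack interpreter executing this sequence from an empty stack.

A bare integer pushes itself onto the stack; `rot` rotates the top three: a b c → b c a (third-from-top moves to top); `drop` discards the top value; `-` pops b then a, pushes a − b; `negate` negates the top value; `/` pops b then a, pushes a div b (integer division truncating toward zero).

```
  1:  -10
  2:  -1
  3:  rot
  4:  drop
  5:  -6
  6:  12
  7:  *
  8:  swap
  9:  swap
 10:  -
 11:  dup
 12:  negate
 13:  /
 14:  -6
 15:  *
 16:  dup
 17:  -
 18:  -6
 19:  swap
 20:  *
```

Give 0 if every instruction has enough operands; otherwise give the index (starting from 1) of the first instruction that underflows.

-10 → [-10]
-1  → [-10, -1]
rot  — needs 3 operands, stack has 2 → underflow

3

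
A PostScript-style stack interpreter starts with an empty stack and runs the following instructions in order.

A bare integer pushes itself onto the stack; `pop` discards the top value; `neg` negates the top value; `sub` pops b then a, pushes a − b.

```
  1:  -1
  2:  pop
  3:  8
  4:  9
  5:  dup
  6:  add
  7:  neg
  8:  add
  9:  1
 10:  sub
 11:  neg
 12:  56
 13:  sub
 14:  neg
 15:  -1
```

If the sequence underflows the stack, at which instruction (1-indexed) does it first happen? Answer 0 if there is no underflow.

-1  -> [-1]
pop -> []
8   -> [8]
9   -> [8, 9]
dup -> [8, 9, 9]
add -> [8, 18]
neg -> [8, -18]
add -> [-10]
1   -> [-10, 1]
sub -> [-11]
neg -> [11]
56  -> [11, 56]
sub -> [-45]
neg -> [45]
-1  -> [45, -1]

0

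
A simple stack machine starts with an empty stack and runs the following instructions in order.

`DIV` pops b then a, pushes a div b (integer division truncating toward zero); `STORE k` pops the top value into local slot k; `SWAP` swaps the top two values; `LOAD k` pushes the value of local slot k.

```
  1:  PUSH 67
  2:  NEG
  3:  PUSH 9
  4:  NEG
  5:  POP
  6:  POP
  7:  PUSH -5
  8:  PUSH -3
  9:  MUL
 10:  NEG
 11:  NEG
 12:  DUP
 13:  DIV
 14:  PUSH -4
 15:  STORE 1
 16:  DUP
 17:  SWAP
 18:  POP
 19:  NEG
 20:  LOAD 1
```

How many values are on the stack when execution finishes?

PUSH 67 : 67
NEG     : -67
PUSH 9  : -67 9
NEG     : -67 -9
POP     : -67
POP     : (empty)
PUSH -5 : -5
PUSH -3 : -5 -3
MUL     : 15
NEG     : -15
NEG     : 15
DUP     : 15 15
DIV     : 1
PUSH -4 : 1 -4
STORE 1 : 1
DUP     : 1 1
SWAP    : 1 1
POP     : 1
NEG     : -1
LOAD 1  : -1 -4

2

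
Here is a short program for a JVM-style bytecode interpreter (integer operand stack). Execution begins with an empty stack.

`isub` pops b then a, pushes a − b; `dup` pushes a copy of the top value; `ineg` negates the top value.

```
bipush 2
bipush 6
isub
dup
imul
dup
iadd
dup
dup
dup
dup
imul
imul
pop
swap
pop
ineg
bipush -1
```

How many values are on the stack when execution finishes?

bipush 2  → 2
bipush 6  → 2 6
isub      → -4
dup       → -4 -4
imul      → 16
dup       → 16 16
iadd      → 32
dup       → 32 32
dup       → 32 32 32
dup       → 32 32 32 32
dup       → 32 32 32 32 32
imul      → 32 32 32 1024
imul      → 32 32 32768
pop       → 32 32
swap      → 32 32
pop       → 32
ineg      → -32
bipush -1 → -32 -1

2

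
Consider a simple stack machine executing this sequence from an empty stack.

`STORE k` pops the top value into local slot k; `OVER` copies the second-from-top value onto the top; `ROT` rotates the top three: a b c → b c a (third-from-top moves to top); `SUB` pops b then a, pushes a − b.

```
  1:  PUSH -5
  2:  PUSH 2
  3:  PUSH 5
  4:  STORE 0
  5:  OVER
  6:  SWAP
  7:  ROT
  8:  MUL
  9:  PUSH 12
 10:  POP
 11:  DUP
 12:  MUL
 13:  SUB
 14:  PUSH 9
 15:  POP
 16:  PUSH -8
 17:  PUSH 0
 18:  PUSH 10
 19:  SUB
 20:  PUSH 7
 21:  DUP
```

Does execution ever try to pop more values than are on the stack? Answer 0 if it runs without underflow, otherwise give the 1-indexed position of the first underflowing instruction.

0

PUSH -5  -5
PUSH 2   -5 2
PUSH 5   -5 2 5
STORE 0  -5 2
OVER     -5 2 -5
SWAP     -5 -5 2
ROT      -5 2 -5
MUL      -5 -10
PUSH 12  -5 -10 12
POP      -5 -10
DUP      -5 -10 -10
MUL      -5 100
SUB      -105
PUSH 9   -105 9
POP      -105
PUSH -8  -105 -8
PUSH 0   -105 -8 0
PUSH 10  -105 -8 0 10
SUB      -105 -8 -10
PUSH 7   -105 -8 -10 7
DUP      -105 -8 -10 7 7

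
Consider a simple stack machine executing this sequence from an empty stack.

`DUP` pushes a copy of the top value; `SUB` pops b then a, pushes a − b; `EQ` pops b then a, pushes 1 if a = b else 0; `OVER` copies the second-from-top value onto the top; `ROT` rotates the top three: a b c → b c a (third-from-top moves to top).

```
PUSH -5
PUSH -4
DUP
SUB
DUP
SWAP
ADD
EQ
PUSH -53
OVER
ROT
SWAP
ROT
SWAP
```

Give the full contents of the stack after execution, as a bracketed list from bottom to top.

[0, -53, 0]

PUSH -5  → -5
PUSH -4  → -5 -4
DUP      → -5 -4 -4
SUB      → -5 0
DUP      → -5 0 0
SWAP     → -5 0 0
ADD      → -5 0
EQ       → 0
PUSH -53 → 0 -53
OVER     → 0 -53 0
ROT      → -53 0 0
SWAP     → -53 0 0
ROT      → 0 0 -53
SWAP     → 0 -53 0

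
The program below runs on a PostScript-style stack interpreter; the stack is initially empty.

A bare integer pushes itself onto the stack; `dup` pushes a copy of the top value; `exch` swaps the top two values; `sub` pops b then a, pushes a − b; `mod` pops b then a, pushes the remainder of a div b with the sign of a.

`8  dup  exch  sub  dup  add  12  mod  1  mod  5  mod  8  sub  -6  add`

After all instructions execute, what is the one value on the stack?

8    : 8
dup  : 8 8
exch : 8 8
sub  : 0
dup  : 0 0
add  : 0
12   : 0 12
mod  : 0
1    : 0 1
mod  : 0
5    : 0 5
mod  : 0
8    : 0 8
sub  : -8
-6   : -8 -6
add  : -14

-14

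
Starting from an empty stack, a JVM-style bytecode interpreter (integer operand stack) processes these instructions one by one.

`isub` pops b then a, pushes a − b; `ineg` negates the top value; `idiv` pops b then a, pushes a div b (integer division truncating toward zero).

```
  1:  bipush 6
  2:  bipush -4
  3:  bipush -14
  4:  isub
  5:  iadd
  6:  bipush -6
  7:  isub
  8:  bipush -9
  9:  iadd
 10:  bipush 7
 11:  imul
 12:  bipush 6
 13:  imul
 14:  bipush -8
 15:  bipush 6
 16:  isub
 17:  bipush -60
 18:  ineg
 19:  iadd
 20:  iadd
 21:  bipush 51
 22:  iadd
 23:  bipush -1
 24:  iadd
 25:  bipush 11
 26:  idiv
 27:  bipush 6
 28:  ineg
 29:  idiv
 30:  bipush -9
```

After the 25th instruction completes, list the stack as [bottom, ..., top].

bipush 6   : [6]
bipush -4  : [6, -4]
bipush -14 : [6, -4, -14]
isub       : [6, 10]
iadd       : [16]
bipush -6  : [16, -6]
isub       : [22]
bipush -9  : [22, -9]
iadd       : [13]
bipush 7   : [13, 7]
imul       : [91]
bipush 6   : [91, 6]
imul       : [546]
bipush -8  : [546, -8]
bipush 6   : [546, -8, 6]
isub       : [546, -14]
bipush -60 : [546, -14, -60]
ineg       : [546, -14, 60]
iadd       : [546, 46]
iadd       : [592]
bipush 51  : [592, 51]
iadd       : [643]
bipush -1  : [643, -1]
iadd       : [642]
bipush 11  : [642, 11]

[642, 11]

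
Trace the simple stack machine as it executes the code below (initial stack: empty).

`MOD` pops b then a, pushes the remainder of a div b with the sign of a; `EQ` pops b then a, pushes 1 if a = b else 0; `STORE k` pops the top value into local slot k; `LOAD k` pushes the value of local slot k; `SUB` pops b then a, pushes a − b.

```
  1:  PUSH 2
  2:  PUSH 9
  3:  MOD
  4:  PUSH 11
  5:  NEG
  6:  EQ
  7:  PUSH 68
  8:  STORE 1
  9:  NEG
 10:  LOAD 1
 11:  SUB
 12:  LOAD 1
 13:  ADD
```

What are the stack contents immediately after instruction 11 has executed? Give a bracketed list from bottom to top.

[-68]

PUSH 2   2
PUSH 9   2 9
MOD      2
PUSH 11  2 11
NEG      2 -11
EQ       0
PUSH 68  0 68
STORE 1  0
NEG      0
LOAD 1   0 68
SUB      -68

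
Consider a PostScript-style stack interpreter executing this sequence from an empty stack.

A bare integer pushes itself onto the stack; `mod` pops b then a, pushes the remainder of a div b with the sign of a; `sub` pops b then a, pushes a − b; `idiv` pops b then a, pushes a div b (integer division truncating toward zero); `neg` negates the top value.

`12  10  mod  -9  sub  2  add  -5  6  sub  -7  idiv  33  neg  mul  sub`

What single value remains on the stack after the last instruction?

12   -> [12]
10   -> [12, 10]
mod  -> [2]
-9   -> [2, -9]
sub  -> [11]
2    -> [11, 2]
add  -> [13]
-5   -> [13, -5]
6    -> [13, -5, 6]
sub  -> [13, -11]
-7   -> [13, -11, -7]
idiv -> [13, 1]
33   -> [13, 1, 33]
neg  -> [13, 1, -33]
mul  -> [13, -33]
sub  -> [46]

46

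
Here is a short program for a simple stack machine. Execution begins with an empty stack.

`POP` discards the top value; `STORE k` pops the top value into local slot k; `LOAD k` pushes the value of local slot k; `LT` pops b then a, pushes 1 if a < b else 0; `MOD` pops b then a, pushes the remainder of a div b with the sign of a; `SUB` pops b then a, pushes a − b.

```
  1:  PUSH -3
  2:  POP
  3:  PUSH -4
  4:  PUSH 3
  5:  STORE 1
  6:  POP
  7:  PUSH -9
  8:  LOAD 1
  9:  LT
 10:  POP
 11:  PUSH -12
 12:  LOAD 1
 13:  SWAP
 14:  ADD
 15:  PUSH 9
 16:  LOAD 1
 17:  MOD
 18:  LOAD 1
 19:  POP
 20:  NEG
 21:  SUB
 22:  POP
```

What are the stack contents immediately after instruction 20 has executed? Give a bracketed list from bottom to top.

PUSH -3  : -3
POP      : (empty)
PUSH -4  : -4
PUSH 3   : -4 3
STORE 1  : -4
POP      : (empty)
PUSH -9  : -9
LOAD 1   : -9 3
LT       : 1
POP      : (empty)
PUSH -12 : -12
LOAD 1   : -12 3
SWAP     : 3 -12
ADD      : -9
PUSH 9   : -9 9
LOAD 1   : -9 9 3
MOD      : -9 0
LOAD 1   : -9 0 3
POP      : -9 0
NEG      : -9 0

[-9, 0]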